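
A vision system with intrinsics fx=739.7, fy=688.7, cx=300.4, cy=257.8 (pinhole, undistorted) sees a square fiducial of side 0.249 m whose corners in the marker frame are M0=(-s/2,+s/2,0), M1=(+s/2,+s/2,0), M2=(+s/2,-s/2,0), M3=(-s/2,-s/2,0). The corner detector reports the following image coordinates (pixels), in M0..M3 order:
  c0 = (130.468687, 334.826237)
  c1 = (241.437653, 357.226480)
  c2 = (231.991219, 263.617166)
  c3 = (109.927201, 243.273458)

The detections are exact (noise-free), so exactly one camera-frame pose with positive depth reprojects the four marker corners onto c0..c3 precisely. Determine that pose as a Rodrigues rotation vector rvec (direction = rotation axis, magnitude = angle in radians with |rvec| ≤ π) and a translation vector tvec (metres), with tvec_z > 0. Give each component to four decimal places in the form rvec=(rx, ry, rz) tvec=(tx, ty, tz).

Intrinsics K: fx=739.7, fy=688.7, cx=300.4, cy=257.8
Marker side s = 0.249 m; corners in marker frame (Z=0):
  M0 = (-0.1245, +0.1245, 0)
  M1 = (+0.1245, +0.1245, 0)
  M2 = (+0.1245, -0.1245, 0)
  M3 = (-0.1245, -0.1245, 0)
Detected image corners:
  c0 = (130.468687, 334.826237) px
  c1 = (241.437653, 357.226480) px
  c2 = (231.991219, 263.617166) px
  c3 = (109.927201, 243.273458) px
Planar DLT: solve 8×8 A·h = b for H (H[2,2]=1):
  H  [+434.16760 +133.17044 +177.50832]
  H  [+31.21081 +493.39859 +301.83210]
  H  [-0.18292 +0.40596 +1.00000]
B = K⁻¹H; ‖b₁‖=0.695447, ‖b₂‖=0.695447; λ = 2/(‖b₁‖+‖b₂‖) = 1.437924, sign → tz>0 ⇒ λ=+1.437924
r₁ = λ·B[:,0] = (+0.95081,+0.16362,-0.26303); r₂ = λ·B[:,1] = (+0.02181,+0.81165,+0.58374)
r₃ = r₁×r₂ = (+0.30900,-0.56076,+0.76815); SVD([r₁ r₂ r₃]) → R = UVᵀ:
  R  [+0.95081 +0.02181 +0.30900]
  R  [+0.16362 +0.81165 -0.56076]
  R  [-0.26303 +0.58374 +0.76815]
t = (-0.23889, +0.09193, +1.43792) m
tr R = 2.530611; θ = arccos((tr R − 1)/2) = 0.699281 rad = 40.066°
axis k = ((R−Rᵀ)₃₂, (R−Rᵀ)₁₃, (R−Rᵀ)₂₁) / (2 sinθ) = (+0.889051, +0.444357, +0.110161)
rvec = θ·k = (+0.621696, +0.310730, +0.077034)

rvec=(0.6217, 0.3107, 0.0770) tvec=(-0.2389, 0.0919, 1.4379)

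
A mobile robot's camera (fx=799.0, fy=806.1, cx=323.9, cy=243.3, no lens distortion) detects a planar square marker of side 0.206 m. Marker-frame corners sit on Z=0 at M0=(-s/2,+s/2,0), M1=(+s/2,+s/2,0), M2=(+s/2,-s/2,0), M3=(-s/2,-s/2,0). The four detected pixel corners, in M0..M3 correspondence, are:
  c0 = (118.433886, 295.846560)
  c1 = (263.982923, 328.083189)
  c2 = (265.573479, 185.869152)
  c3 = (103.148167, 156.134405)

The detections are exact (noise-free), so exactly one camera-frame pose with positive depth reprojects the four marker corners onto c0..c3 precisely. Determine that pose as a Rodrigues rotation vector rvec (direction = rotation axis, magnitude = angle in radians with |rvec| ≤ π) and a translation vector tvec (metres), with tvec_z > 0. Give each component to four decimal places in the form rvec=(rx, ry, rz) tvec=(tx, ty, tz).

rvec=(0.5577, 0.2539, 0.1257) tvec=(-0.1710, 0.0022, 0.9933)

Intrinsics K: fx=799.0, fy=806.1, cx=323.9, cy=243.3
Marker side s = 0.206 m; corners in marker frame (Z=0):
  M0 = (-0.1030, +0.1030, 0)
  M1 = (+0.1030, +0.1030, 0)
  M2 = (+0.1030, -0.1030, 0)
  M3 = (-0.1030, -0.1030, 0)
Detected image corners:
  c0 = (118.433886, 295.846560) px
  c1 = (263.982923, 328.083189) px
  c2 = (265.573479, 185.869152) px
  c3 = (103.148167, 156.134405) px
Planar DLT: solve 8×8 A·h = b for H (H[2,2]=1):
  H  [+706.71147 +135.72325 +186.34888]
  H  [+101.22443 +814.83414 +245.08446]
  H  [-0.20511 +0.54114 +1.00000]
B = K⁻¹H; ‖b₁‖=1.006751, ‖b₂‖=1.006751; λ = 2/(‖b₁‖+‖b₂‖) = 0.993294, sign → tz>0 ⇒ λ=+0.993294
r₁ = λ·B[:,0] = (+0.96115,+0.18622,-0.20373); r₂ = λ·B[:,1] = (-0.04917,+0.84182,+0.53751)
r₃ = r₁×r₂ = (+0.27160,-0.50661,+0.81828); SVD([r₁ r₂ r₃]) → R = UVᵀ:
  R  [+0.96115 -0.04917 +0.27160]
  R  [+0.18622 +0.84182 -0.50661]
  R  [-0.20373 +0.53751 +0.81828]
t = (-0.17100, +0.00220, +0.99329) m
tr R = 2.621254; θ = arccos((tr R − 1)/2) = 0.625574 rad = 35.843°
axis k = ((R−Rᵀ)₃₂, (R−Rᵀ)₁₃, (R−Rᵀ)₂₁) / (2 sinθ) = (+0.891551, +0.405878, +0.200995)
rvec = θ·k = (+0.557731, +0.253907, +0.125737)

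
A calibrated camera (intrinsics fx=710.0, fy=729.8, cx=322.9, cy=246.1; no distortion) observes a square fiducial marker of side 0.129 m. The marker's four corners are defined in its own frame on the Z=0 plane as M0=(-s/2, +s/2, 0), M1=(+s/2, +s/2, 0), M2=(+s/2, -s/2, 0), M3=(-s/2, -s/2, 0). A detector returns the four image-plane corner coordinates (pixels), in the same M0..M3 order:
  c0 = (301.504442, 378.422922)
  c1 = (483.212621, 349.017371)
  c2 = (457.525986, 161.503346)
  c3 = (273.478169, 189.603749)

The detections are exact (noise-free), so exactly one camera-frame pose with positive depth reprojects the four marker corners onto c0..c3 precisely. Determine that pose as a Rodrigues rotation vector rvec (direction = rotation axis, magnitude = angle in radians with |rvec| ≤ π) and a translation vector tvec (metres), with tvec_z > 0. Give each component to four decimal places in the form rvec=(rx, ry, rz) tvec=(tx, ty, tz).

rvec=(0.0415, -0.0365, -0.1496) tvec=(0.0393, 0.0162, 0.4936)

Intrinsics K: fx=710.0, fy=729.8, cx=322.9, cy=246.1
Marker side s = 0.129 m; corners in marker frame (Z=0):
  M0 = (-0.0645, +0.0645, 0)
  M1 = (+0.0645, +0.0645, 0)
  M2 = (+0.0645, -0.0645, 0)
  M3 = (-0.0645, -0.0645, 0)
Detected image corners:
  c0 = (301.504442, 378.422922) px
  c1 = (483.212621, 349.017371) px
  c2 = (457.525986, 161.503346) px
  c3 = (273.478169, 189.603749) px
Planar DLT: solve 8×8 A·h = b for H (H[2,2]=1):
  H  [+1443.15042 +241.97893 +379.40520]
  H  [-204.74417 +1482.70549 +270.11609]
  H  [+0.06741 +0.08927 +1.00000]
B = K⁻¹H; ‖b₁‖=2.025913, ‖b₂‖=2.025913; λ = 2/(‖b₁‖+‖b₂‖) = 0.493605, sign → tz>0 ⇒ λ=+0.493605
r₁ = λ·B[:,0] = (+0.98817,-0.14970,+0.03327); r₂ = λ·B[:,1] = (+0.14819,+0.98798,+0.04407)
r₃ = r₁×r₂ = (-0.03947,-0.03861,+0.99847); SVD([r₁ r₂ r₃]) → R = UVᵀ:
  R  [+0.98817 +0.14819 -0.03947]
  R  [-0.14970 +0.98798 -0.03861]
  R  [+0.03327 +0.04407 +0.99847]
t = (+0.03928, +0.01624, +0.49360) m
tr R = 2.974623; θ = arccos((tr R − 1)/2) = 0.159471 rad = 9.137°
axis k = ((R−Rᵀ)₃₂, (R−Rᵀ)₁₃, (R−Rᵀ)₂₁) / (2 sinθ) = (+0.260335, -0.229050, -0.937956)
rvec = θ·k = (+0.041516, -0.036527, -0.149577)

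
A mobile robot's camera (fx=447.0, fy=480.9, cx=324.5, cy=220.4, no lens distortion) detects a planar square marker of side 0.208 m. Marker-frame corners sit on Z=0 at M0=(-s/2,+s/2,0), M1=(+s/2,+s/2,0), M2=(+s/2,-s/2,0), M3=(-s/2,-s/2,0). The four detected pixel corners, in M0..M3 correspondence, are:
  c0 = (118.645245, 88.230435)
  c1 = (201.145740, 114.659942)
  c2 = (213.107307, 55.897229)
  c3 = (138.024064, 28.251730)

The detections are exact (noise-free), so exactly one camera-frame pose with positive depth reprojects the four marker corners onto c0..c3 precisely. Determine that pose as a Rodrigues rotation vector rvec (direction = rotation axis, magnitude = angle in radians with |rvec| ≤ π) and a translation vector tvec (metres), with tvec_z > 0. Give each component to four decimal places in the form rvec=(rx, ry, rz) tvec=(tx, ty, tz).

Intrinsics K: fx=447.0, fy=480.9, cx=324.5, cy=220.4
Marker side s = 0.208 m; corners in marker frame (Z=0):
  M0 = (-0.1040, +0.1040, 0)
  M1 = (+0.1040, +0.1040, 0)
  M2 = (+0.1040, -0.1040, 0)
  M3 = (-0.1040, -0.1040, 0)
Detected image corners:
  c0 = (118.645245, 88.230435) px
  c1 = (201.145740, 114.659942) px
  c2 = (213.107307, 55.897229) px
  c3 = (138.024064, 28.251730) px
Planar DLT: solve 8×8 A·h = b for H (H[2,2]=1):
  H  [+424.91469 -141.41527 +169.19838]
  H  [+150.14981 +256.85971 +70.92672]
  H  [+0.27928 -0.39704 +1.00000]
B = K⁻¹H; ‖b₁‖=0.819277, ‖b₂‖=0.819277; λ = 2/(‖b₁‖+‖b₂‖) = 1.220588, sign → tz>0 ⇒ λ=+1.220588
r₁ = λ·B[:,0] = (+0.91281,+0.22487,+0.34089); r₂ = λ·B[:,1] = (-0.03434,+0.87405,-0.48462)
r₃ = r₁×r₂ = (-0.40693,+0.43066,+0.80557); SVD([r₁ r₂ r₃]) → R = UVᵀ:
  R  [+0.91281 -0.03434 -0.40693]
  R  [+0.22487 +0.87405 +0.43066]
  R  [+0.34089 -0.48462 +0.80557]
t = (-0.42407, -0.37938, +1.22059) m
tr R = 2.592431; θ = arccos((tr R − 1)/2) = 0.649782 rad = 37.230°
axis k = ((R−Rᵀ)₃₂, (R−Rᵀ)₁₃, (R−Rᵀ)₂₁) / (2 sinθ) = (-0.756418, -0.618015, +0.214218)
rvec = θ·k = (-0.491507, -0.401575, +0.139195)

rvec=(-0.4915, -0.4016, 0.1392) tvec=(-0.4241, -0.3794, 1.2206)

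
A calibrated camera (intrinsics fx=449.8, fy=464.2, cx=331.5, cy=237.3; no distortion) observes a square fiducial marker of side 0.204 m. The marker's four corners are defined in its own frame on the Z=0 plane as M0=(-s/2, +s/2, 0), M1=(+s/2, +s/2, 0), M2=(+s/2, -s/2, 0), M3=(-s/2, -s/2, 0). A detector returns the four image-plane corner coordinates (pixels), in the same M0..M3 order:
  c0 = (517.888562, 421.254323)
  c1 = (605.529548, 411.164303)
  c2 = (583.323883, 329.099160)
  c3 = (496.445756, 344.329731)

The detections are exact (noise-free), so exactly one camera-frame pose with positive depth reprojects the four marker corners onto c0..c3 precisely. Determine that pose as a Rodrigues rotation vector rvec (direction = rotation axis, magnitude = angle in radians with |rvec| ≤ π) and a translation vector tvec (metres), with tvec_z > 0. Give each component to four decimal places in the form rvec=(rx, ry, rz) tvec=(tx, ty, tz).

Intrinsics K: fx=449.8, fy=464.2, cx=331.5, cy=237.3
Marker side s = 0.204 m; corners in marker frame (Z=0):
  M0 = (-0.1020, +0.1020, 0)
  M1 = (+0.1020, +0.1020, 0)
  M2 = (+0.1020, -0.1020, 0)
  M3 = (-0.1020, -0.1020, 0)
Detected image corners:
  c0 = (517.888562, 421.254323) px
  c1 = (605.529548, 411.164303) px
  c2 = (583.323883, 329.099160) px
  c3 = (496.445756, 344.329731) px
Planar DLT: solve 8×8 A·h = b for H (H[2,2]=1):
  H  [+256.22739 +126.21670 +549.45009]
  H  [-179.24825 +402.46807 +376.80497]
  H  [-0.31141 +0.03503 +1.00000]
B = K⁻¹H; ‖b₁‖=0.887202, ‖b₂‖=0.887202; λ = 2/(‖b₁‖+‖b₂‖) = 1.127139, sign → tz>0 ⇒ λ=+1.127139
r₁ = λ·B[:,0] = (+0.90076,-0.25581,-0.35100); r₂ = λ·B[:,1] = (+0.28718,+0.95706,+0.03948)
r₃ = r₁×r₂ = (+0.32583,-0.13637,+0.93554); SVD([r₁ r₂ r₃]) → R = UVᵀ:
  R  [+0.90076 +0.28718 +0.32583]
  R  [-0.25581 +0.95706 -0.13637]
  R  [-0.35100 +0.03948 +0.93554]
t = (+0.54615, +0.33874, +1.12714) m
tr R = 2.793361; θ = arccos((tr R − 1)/2) = 0.458583 rad = 26.275°
axis k = ((R−Rᵀ)₃₂, (R−Rᵀ)₁₃, (R−Rᵀ)₂₁) / (2 sinθ) = (+0.198621, +0.764468, -0.613301)
rvec = θ·k = (+0.091084, +0.350573, -0.281250)

rvec=(0.0911, 0.3506, -0.2812) tvec=(0.5462, 0.3387, 1.1271)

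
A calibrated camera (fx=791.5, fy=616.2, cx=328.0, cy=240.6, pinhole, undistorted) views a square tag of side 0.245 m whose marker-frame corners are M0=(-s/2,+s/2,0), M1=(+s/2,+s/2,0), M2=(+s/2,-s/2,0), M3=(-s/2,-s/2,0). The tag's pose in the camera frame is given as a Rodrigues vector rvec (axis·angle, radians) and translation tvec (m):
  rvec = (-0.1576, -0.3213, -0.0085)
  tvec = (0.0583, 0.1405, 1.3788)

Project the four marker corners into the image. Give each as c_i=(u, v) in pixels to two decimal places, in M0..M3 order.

Intrinsics K: fx=791.5, fy=616.2, cx=328.0, cy=240.6
Marker side s = 0.245 m; corners in marker frame (Z=0):
  M0 = (-0.1225, +0.1225, 0)
  M1 = (+0.1225, +0.1225, 0)
  M2 = (+0.1225, -0.1225, 0)
  M3 = (-0.1225, -0.1225, 0)
rvec = (-0.1576, -0.3213, -0.0085), |rvec| = θ = 0.35797 rad = 20.510°
Rodrigues: sinθ=0.35038, 1−cosθ=0.06339; R = I + sinθ·[k]× + (1−cosθ)·[k]×²:
    [+0.94890 +0.03337 -0.31382]
    [+0.01673 +0.98768 +0.15561]
    [+0.31514 -0.15290 +0.93665]
t = (0.0583, 0.1405, 1.3788) m
M0: Pc = R·M0+t = (-0.05385, +0.25944, +1.32146); u = 791.5·(-0.05385)/1.32146 + 328.0 = 295.7449, v = 616.2·(+0.25944)/1.32146 + 240.6 = 361.5777
M1: Pc = R·M1+t = (+0.17863, +0.26354, +1.39867); u = 791.5·(+0.17863)/1.39867 + 328.0 = 429.0840, v = 616.2·(+0.26354)/1.39867 + 240.6 = 356.7051
M2: Pc = R·M2+t = (+0.17045, +0.02156, +1.43614); u = 791.5·(+0.17045)/1.43614 + 328.0 = 421.9416, v = 616.2·(+0.02156)/1.43614 + 240.6 = 249.8502
M3: Pc = R·M3+t = (-0.06203, +0.01746, +1.35893); u = 791.5·(-0.06203)/1.35893 + 328.0 = 291.8724, v = 616.2·(+0.01746)/1.35893 + 240.6 = 248.5172

c0=(295.74, 361.58) c1=(429.08, 356.71) c2=(421.94, 249.85) c3=(291.87, 248.52)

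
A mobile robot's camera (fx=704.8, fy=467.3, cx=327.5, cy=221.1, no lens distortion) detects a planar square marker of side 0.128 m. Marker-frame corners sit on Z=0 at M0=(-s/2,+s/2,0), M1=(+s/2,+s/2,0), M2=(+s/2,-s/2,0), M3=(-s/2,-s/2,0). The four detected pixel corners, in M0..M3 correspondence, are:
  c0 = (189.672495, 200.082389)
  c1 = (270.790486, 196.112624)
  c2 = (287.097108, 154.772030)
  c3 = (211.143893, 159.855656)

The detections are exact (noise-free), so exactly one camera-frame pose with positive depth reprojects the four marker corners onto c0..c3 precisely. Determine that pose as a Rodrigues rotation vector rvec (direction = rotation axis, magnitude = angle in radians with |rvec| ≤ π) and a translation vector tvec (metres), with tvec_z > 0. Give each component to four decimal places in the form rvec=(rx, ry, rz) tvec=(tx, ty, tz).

rvec=(-0.6824, 0.3045, 0.0507) tvec=(-0.1321, -0.0997, 1.0558)

Intrinsics K: fx=704.8, fy=467.3, cx=327.5, cy=221.1
Marker side s = 0.128 m; corners in marker frame (Z=0):
  M0 = (-0.0640, +0.0640, 0)
  M1 = (+0.0640, +0.0640, 0)
  M2 = (+0.0640, -0.0640, 0)
  M3 = (-0.0640, -0.0640, 0)
Detected image corners:
  c0 = (189.672495, 200.082389) px
  c1 = (270.790486, 196.112624) px
  c2 = (287.097108, 154.772030) px
  c3 = (211.143893, 159.855656) px
Planar DLT: solve 8×8 A·h = b for H (H[2,2]=1):
  H  [+546.22471 -287.08391 +239.32875]
  H  [-84.89537 +215.36989 +176.98820]
  H  [-0.27781 -0.58060 +1.00000]
B = K⁻¹H; ‖b₁‖=0.947152, ‖b₂‖=0.947152; λ = 2/(‖b₁‖+‖b₂‖) = 1.055797, sign → tz>0 ⇒ λ=+1.055797
r₁ = λ·B[:,0] = (+0.95454,-0.05303,-0.29331); r₂ = λ·B[:,1] = (-0.14522,+0.77663,-0.61299)
r₃ = r₁×r₂ = (+0.26030,+0.62772,+0.73363); SVD([r₁ r₂ r₃]) → R = UVᵀ:
  R  [+0.95454 -0.14522 +0.26030]
  R  [-0.05303 +0.77663 +0.62772]
  R  [-0.29331 -0.61299 +0.73363]
t = (-0.13208, -0.09966, +1.05580) m
tr R = 2.464802; θ = arccos((tr R − 1)/2) = 0.748955 rad = 42.912°
axis k = ((R−Rᵀ)₃₂, (R−Rᵀ)₁₃, (R−Rᵀ)₂₁) / (2 sinθ) = (-0.911118, +0.406549, +0.067697)
rvec = θ·k = (-0.682386, +0.304487, +0.050702)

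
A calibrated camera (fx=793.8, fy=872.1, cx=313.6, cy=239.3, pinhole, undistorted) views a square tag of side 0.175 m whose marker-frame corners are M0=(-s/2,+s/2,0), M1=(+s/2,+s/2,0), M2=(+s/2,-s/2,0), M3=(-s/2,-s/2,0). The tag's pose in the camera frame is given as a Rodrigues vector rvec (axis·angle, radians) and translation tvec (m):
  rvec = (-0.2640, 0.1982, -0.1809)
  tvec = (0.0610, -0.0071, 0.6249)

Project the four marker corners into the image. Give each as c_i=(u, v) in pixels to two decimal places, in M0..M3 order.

Intrinsics K: fx=793.8, fy=872.1, cx=313.6, cy=239.3
Marker side s = 0.175 m; corners in marker frame (Z=0):
  M0 = (-0.0875, +0.0875, 0)
  M1 = (+0.0875, +0.0875, 0)
  M2 = (+0.0875, -0.0875, 0)
  M3 = (-0.0875, -0.0875, 0)
rvec = (-0.2640, 0.1982, -0.1809), |rvec| = θ = 0.37644 rad = 21.568°
Rodrigues: sinθ=0.36761, 1−cosθ=0.07002; R = I + sinθ·[k]× + (1−cosθ)·[k]×²:
    [+0.96442 +0.15080 +0.21715]
    [-0.20251 +0.94939 +0.24009]
    [-0.16995 -0.27553 +0.94615]
t = (0.0610, -0.0071, 0.6249) m
M0: Pc = R·M0+t = (-0.01019, +0.09369, +0.61566); u = 793.8·(-0.01019)/0.61566 + 313.6 = 300.4598, v = 872.1·(+0.09369)/0.61566 + 239.3 = 372.0163
M1: Pc = R·M1+t = (+0.15858, +0.05825, +0.58592); u = 793.8·(+0.15858)/0.58592 + 313.6 = 528.4454, v = 872.1·(+0.05825)/0.58592 + 239.3 = 326.0037
M2: Pc = R·M2+t = (+0.13219, -0.10789, +0.63414); u = 793.8·(+0.13219)/0.63414 + 313.6 = 479.0744, v = 872.1·(-0.10789)/0.63414 + 239.3 = 90.9217
M3: Pc = R·M3+t = (-0.03658, -0.07245, +0.66388); u = 793.8·(-0.03658)/0.66388 + 313.6 = 269.8590, v = 872.1·(-0.07245)/0.66388 + 239.3 = 144.1241

c0=(300.46, 372.02) c1=(528.45, 326.00) c2=(479.07, 90.92) c3=(269.86, 144.12)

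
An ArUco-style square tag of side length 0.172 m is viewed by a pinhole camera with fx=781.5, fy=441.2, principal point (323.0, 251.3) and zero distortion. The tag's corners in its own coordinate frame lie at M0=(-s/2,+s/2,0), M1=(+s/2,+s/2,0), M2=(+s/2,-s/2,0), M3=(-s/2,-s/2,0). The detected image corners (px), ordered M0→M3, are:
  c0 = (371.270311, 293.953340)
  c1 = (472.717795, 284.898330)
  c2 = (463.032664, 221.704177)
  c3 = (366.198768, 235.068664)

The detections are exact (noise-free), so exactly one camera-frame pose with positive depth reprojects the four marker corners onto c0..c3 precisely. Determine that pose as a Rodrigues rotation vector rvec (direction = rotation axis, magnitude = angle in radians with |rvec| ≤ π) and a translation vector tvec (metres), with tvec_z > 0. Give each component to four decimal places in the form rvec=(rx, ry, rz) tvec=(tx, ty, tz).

rvec=(-0.2696, 0.6041, -0.1174) tvec=(0.1432, 0.0196, 1.1992)

Intrinsics K: fx=781.5, fy=441.2, cx=323.0, cy=251.3
Marker side s = 0.172 m; corners in marker frame (Z=0):
  M0 = (-0.0860, +0.0860, 0)
  M1 = (+0.0860, +0.0860, 0)
  M2 = (+0.0860, -0.0860, 0)
  M3 = (-0.0860, -0.0860, 0)
Detected image corners:
  c0 = (371.270311, 293.953340) px
  c1 = (472.717795, 284.898330) px
  c2 = (463.032664, 221.704177) px
  c3 = (366.198768, 235.068664) px
Planar DLT: solve 8×8 A·h = b for H (H[2,2]=1):
  H  [+386.23395 -56.66917 +416.29452]
  H  [-182.96023 +293.08951 +258.50349]
  H  [-0.45396 -0.23677 +1.00000]
B = K⁻¹H; ‖b₁‖=0.833885, ‖b₂‖=0.833885; λ = 2/(‖b₁‖+‖b₂‖) = 1.199207, sign → tz>0 ⇒ λ=+1.199207
r₁ = λ·B[:,0] = (+0.81767,-0.18722,-0.54439); r₂ = λ·B[:,1] = (+0.03040,+0.95836,-0.28394)
r₃ = r₁×r₂ = (+0.57488,+0.21562,+0.78932); SVD([r₁ r₂ r₃]) → R = UVᵀ:
  R  [+0.81767 +0.03040 +0.57488]
  R  [-0.18722 +0.95836 +0.21562]
  R  [-0.54439 -0.28394 +0.78932]
t = (+0.14316, +0.01958, +1.19921) m
tr R = 2.565350; θ = arccos((tr R − 1)/2) = 0.671844 rad = 38.494°
axis k = ((R−Rᵀ)₃₂, (R−Rᵀ)₁₃, (R−Rᵀ)₂₁) / (2 sinθ) = (-0.401298, +0.899111, -0.174813)
rvec = θ·k = (-0.269610, +0.604062, -0.117447)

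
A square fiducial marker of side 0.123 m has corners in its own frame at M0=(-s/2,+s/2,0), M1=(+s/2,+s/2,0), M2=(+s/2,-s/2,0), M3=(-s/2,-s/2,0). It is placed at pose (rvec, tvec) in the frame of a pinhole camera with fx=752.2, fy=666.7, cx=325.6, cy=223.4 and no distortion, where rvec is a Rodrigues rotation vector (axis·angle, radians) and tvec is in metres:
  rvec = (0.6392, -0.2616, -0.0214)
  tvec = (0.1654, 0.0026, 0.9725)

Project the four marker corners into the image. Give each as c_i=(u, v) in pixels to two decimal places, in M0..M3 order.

Intrinsics K: fx=752.2, fy=666.7, cx=325.6, cy=223.4
Marker side s = 0.123 m; corners in marker frame (Z=0):
  M0 = (-0.0615, +0.0615, 0)
  M1 = (+0.0615, +0.0615, 0)
  M2 = (+0.0615, -0.0615, 0)
  M3 = (-0.0615, -0.0615, 0)
rvec = (0.6392, -0.2616, -0.0214), |rvec| = θ = 0.69099 rad = 39.591°
Rodrigues: sinθ=0.63730, 1−cosθ=0.22939; R = I + sinθ·[k]× + (1−cosθ)·[k]×²:
    [+0.96690 -0.06060 -0.24785]
    [-0.10007 +0.80349 -0.58684]
    [+0.23470 +0.59222 +0.77083]
t = (0.1654, 0.0026, 0.9725) m
M0: Pc = R·M0+t = (+0.10221, +0.05817, +0.99449); u = 752.2·(+0.10221)/0.99449 + 325.6 = 402.9076, v = 666.7·(+0.05817)/0.99449 + 223.4 = 262.3963
M1: Pc = R·M1+t = (+0.22114, +0.04586, +1.02336); u = 752.2·(+0.22114)/1.02336 + 325.6 = 488.1435, v = 666.7·(+0.04586)/1.02336 + 223.4 = 253.2773
M2: Pc = R·M2+t = (+0.22859, -0.05297, +0.95051); u = 752.2·(+0.22859)/0.95051 + 325.6 = 506.4985, v = 666.7·(-0.05297)/0.95051 + 223.4 = 186.2469
M3: Pc = R·M3+t = (+0.10966, -0.04066, +0.92164); u = 752.2·(+0.10966)/0.92164 + 325.6 = 415.1008, v = 666.7·(-0.04066)/0.92164 + 223.4 = 193.9870

c0=(402.91, 262.40) c1=(488.14, 253.28) c2=(506.50, 186.25) c3=(415.10, 193.99)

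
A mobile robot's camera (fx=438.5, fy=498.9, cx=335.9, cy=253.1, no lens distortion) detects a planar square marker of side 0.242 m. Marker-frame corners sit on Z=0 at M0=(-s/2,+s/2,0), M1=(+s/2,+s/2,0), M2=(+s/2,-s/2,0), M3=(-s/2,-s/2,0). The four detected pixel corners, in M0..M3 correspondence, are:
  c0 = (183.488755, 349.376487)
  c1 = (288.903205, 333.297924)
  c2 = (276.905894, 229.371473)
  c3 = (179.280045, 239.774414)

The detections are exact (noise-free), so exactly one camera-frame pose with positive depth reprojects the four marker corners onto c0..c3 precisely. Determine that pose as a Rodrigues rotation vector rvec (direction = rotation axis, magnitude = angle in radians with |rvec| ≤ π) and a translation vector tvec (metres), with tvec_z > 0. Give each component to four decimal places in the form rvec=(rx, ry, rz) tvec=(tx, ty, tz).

rvec=(-0.3778, -0.1705, -0.1390) tvec=(-0.2507, 0.0698, 1.0693)

Intrinsics K: fx=438.5, fy=498.9, cx=335.9, cy=253.1
Marker side s = 0.242 m; corners in marker frame (Z=0):
  M0 = (-0.1210, +0.1210, 0)
  M1 = (+0.1210, +0.1210, 0)
  M2 = (+0.1210, -0.1210, 0)
  M3 = (-0.1210, -0.1210, 0)
Detected image corners:
  c0 = (183.488755, 349.376487) px
  c1 = (288.903205, 333.297924) px
  c2 = (276.905894, 229.371473) px
  c3 = (179.280045, 239.774414) px
Planar DLT: solve 8×8 A·h = b for H (H[2,2]=1):
  H  [+460.31748 -43.07310 +233.07894]
  H  [-2.81902 +345.52807 +285.67221]
  H  [+0.17859 -0.33128 +1.00000]
B = K⁻¹H; ‖b₁‖=0.935223, ‖b₂‖=0.935223; λ = 2/(‖b₁‖+‖b₂‖) = 1.069263, sign → tz>0 ⇒ λ=+1.069263
r₁ = λ·B[:,0] = (+0.97619,-0.10292,+0.19096); r₂ = λ·B[:,1] = (+0.16631,+0.92025,-0.35422)
r₃ = r₁×r₂ = (-0.13927,+0.37755,+0.91546); SVD([r₁ r₂ r₃]) → R = UVᵀ:
  R  [+0.97619 +0.16631 -0.13927]
  R  [-0.10292 +0.92025 +0.37755]
  R  [+0.19096 -0.35422 +0.91546]
t = (-0.25072, +0.06981, +1.06926) m
tr R = 2.811899; θ = arccos((tr R − 1)/2) = 0.437179 rad = 25.049°
axis k = ((R−Rᵀ)₃₂, (R−Rᵀ)₁₃, (R−Rᵀ)₂₁) / (2 sinθ) = (-0.864189, -0.389985, -0.317946)
rvec = θ·k = (-0.377805, -0.170493, -0.138999)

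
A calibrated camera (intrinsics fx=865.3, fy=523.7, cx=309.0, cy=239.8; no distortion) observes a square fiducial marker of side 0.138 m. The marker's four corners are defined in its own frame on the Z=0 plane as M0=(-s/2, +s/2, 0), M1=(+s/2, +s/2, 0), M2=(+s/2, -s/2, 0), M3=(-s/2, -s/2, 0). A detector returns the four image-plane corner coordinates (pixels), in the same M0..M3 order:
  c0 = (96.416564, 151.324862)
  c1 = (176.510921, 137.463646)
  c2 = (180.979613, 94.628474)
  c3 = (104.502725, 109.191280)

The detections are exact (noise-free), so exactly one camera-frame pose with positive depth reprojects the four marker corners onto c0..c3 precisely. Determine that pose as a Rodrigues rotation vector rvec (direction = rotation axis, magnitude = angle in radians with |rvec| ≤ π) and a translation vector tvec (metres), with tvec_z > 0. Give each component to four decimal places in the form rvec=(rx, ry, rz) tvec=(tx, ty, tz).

Intrinsics K: fx=865.3, fy=523.7, cx=309.0, cy=239.8
Marker side s = 0.138 m; corners in marker frame (Z=0):
  M0 = (-0.0690, +0.0690, 0)
  M1 = (+0.0690, +0.0690, 0)
  M2 = (+0.0690, -0.0690, 0)
  M3 = (-0.0690, -0.0690, 0)
Detected image corners:
  c0 = (96.416564, 151.324862) px
  c1 = (176.510921, 137.463646) px
  c2 = (180.979613, 94.628474) px
  c3 = (104.502725, 109.191280) px
Planar DLT: solve 8×8 A·h = b for H (H[2,2]=1):
  H  [+533.73236 -95.11403 +139.03612]
  H  [-132.36605 +264.22827 +122.75003]
  H  [-0.23807 -0.35393 +1.00000]
B = K⁻¹H; ‖b₁‖=0.754921, ‖b₂‖=0.754921; λ = 2/(‖b₁‖+‖b₂‖) = 1.324643, sign → tz>0 ⇒ λ=+1.324643
r₁ = λ·B[:,0] = (+0.92968,-0.19041,-0.31535); r₂ = λ·B[:,1] = (+0.02182,+0.88302,-0.46884)
r₃ = r₁×r₂ = (+0.36773,+0.42899,+0.82507); SVD([r₁ r₂ r₃]) → R = UVᵀ:
  R  [+0.92968 +0.02182 +0.36773]
  R  [-0.19041 +0.88302 +0.42899]
  R  [-0.31535 -0.46884 +0.82507]
t = (-0.26019, -0.29607, +1.32464) m
tr R = 2.637764; θ = arccos((tr R − 1)/2) = 0.611336 rad = 35.027°
axis k = ((R−Rᵀ)₃₂, (R−Rᵀ)₁₃, (R−Rᵀ)₂₁) / (2 sinθ) = (-0.782128, +0.595061, -0.184876)
rvec = θ·k = (-0.478143, +0.363782, -0.113022)

rvec=(-0.4781, 0.3638, -0.1130) tvec=(-0.2602, -0.2961, 1.3246)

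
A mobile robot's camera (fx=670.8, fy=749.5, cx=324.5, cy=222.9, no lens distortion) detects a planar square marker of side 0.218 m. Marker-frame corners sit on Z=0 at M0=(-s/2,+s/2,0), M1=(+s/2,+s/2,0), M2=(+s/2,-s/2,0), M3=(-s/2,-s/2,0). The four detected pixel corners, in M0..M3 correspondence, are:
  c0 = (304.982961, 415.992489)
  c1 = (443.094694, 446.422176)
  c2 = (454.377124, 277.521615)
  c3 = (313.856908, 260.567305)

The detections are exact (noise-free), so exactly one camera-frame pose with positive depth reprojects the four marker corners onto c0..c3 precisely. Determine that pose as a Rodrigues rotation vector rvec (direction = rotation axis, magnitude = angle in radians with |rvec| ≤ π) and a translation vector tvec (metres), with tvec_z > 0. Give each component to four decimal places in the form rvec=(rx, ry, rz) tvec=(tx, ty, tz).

Intrinsics K: fx=670.8, fy=749.5, cx=324.5, cy=222.9
Marker side s = 0.218 m; corners in marker frame (Z=0):
  M0 = (-0.1090, +0.1090, 0)
  M1 = (+0.1090, +0.1090, 0)
  M2 = (+0.1090, -0.1090, 0)
  M3 = (-0.1090, -0.1090, 0)
Detected image corners:
  c0 = (304.982961, 415.992489) px
  c1 = (443.094694, 446.422176) px
  c2 = (454.377124, 277.521615) px
  c3 = (313.856908, 260.567305) px
Planar DLT: solve 8×8 A·h = b for H (H[2,2]=1):
  H  [+491.70052 -26.59255 +376.09881]
  H  [-27.22891 +760.47875 +350.07643]
  H  [-0.38866 +0.05119 +1.00000]
B = K⁻¹H; ‖b₁‖=1.002806, ‖b₂‖=1.002806; λ = 2/(‖b₁‖+‖b₂‖) = 0.997202, sign → tz>0 ⇒ λ=+0.997202
r₁ = λ·B[:,0] = (+0.91844,+0.07904,-0.38757); r₂ = λ·B[:,1] = (-0.06422,+0.99663,+0.05104)
r₃ = r₁×r₂ = (+0.39030,-0.02199,+0.92042); SVD([r₁ r₂ r₃]) → R = UVᵀ:
  R  [+0.91844 -0.06422 +0.39030]
  R  [+0.07904 +0.99663 -0.02199]
  R  [-0.38757 +0.05104 +0.92042]
t = (+0.07671, +0.16921, +0.99720) m
tr R = 2.835498; θ = arccos((tr R − 1)/2) = 0.408421 rad = 23.401°
axis k = ((R−Rᵀ)₃₂, (R−Rᵀ)₁₃, (R−Rᵀ)₂₁) / (2 sinθ) = (+0.091943, +0.979295, +0.180356)
rvec = θ·k = (+0.037551, +0.399965, +0.073661)

rvec=(0.0376, 0.4000, 0.0737) tvec=(0.0767, 0.1692, 0.9972)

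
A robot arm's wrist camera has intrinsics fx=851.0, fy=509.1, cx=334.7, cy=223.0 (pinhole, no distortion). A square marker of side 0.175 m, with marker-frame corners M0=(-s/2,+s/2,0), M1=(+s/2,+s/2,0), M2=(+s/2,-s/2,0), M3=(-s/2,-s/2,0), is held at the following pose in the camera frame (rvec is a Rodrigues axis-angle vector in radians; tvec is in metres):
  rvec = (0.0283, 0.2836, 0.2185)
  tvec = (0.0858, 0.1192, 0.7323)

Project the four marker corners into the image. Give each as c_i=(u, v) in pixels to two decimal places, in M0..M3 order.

c0=(318.48, 347.06) c1=(512.91, 382.61) c2=(559.94, 261.27) c3=(359.86, 232.99)

Intrinsics K: fx=851.0, fy=509.1, cx=334.7, cy=223.0
Marker side s = 0.175 m; corners in marker frame (Z=0):
  M0 = (-0.0875, +0.0875, 0)
  M1 = (+0.0875, +0.0875, 0)
  M2 = (+0.0875, -0.0875, 0)
  M3 = (-0.0875, -0.0875, 0)
rvec = (0.0283, 0.2836, 0.2185), |rvec| = θ = 0.35913 rad = 20.576°
Rodrigues: sinθ=0.35146, 1−cosθ=0.06380; R = I + sinθ·[k]× + (1−cosθ)·[k]×²:
    [+0.93660 -0.20986 +0.28060]
    [+0.21780 +0.97599 +0.00296]
    [-0.27448 +0.05835 +0.95982]
t = (0.0858, 0.1192, 0.7323) m
M0: Pc = R·M0+t = (-0.01452, +0.18554, +0.76142); u = 851.0·(-0.01452)/0.76142 + 334.7 = 318.4768, v = 509.1·(+0.18554)/0.76142 + 223.0 = 347.0559
M1: Pc = R·M1+t = (+0.14939, +0.22366, +0.71339); u = 851.0·(+0.14939)/0.71339 + 334.7 = 512.9066, v = 509.1·(+0.22366)/0.71339 + 223.0 = 382.6097
M2: Pc = R·M2+t = (+0.18612, +0.05286, +0.70318); u = 851.0·(+0.18612)/0.70318 + 334.7 = 559.9410, v = 509.1·(+0.05286)/0.70318 + 223.0 = 261.2698
M3: Pc = R·M3+t = (+0.02221, +0.01474, +0.75121); u = 851.0·(+0.02221)/0.75121 + 334.7 = 359.8609, v = 509.1·(+0.01474)/0.75121 + 223.0 = 232.9916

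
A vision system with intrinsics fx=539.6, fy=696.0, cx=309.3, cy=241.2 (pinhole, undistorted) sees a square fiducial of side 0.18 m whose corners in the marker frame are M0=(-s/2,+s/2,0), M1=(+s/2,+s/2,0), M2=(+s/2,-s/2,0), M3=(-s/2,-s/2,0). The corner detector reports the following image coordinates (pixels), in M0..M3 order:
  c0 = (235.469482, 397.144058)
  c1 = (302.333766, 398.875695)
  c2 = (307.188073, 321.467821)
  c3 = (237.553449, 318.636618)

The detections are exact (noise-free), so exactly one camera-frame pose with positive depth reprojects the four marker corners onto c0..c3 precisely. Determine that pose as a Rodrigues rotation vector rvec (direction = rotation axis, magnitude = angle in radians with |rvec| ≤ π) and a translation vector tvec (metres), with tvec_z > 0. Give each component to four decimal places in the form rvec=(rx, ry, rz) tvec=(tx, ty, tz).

rvec=(0.3364, -0.0941, 0.0600) tvec=(-0.1016, 0.2430, 1.4254)

Intrinsics K: fx=539.6, fy=696.0, cx=309.3, cy=241.2
Marker side s = 0.18 m; corners in marker frame (Z=0):
  M0 = (-0.0900, +0.0900, 0)
  M1 = (+0.0900, +0.0900, 0)
  M2 = (+0.0900, -0.0900, 0)
  M3 = (-0.0900, -0.0900, 0)
Detected image corners:
  c0 = (235.469482, 397.144058) px
  c1 = (302.333766, 398.875695) px
  c2 = (307.188073, 321.467821) px
  c3 = (237.553449, 318.636618) px
Planar DLT: solve 8×8 A·h = b for H (H[2,2]=1):
  H  [+398.39687 +42.69363 +270.82048]
  H  [+38.33728 +515.35031 +359.84228]
  H  [+0.07165 +0.22915 +1.00000]
B = K⁻¹H; ‖b₁‖=0.701572, ‖b₂‖=0.701572; λ = 2/(‖b₁‖+‖b₂‖) = 1.425371, sign → tz>0 ⇒ λ=+1.425371
r₁ = λ·B[:,0] = (+0.99384,+0.04312,+0.10213); r₂ = λ·B[:,1] = (-0.07444,+0.94222,+0.32662)
r₃ = r₁×r₂ = (-0.08215,-0.33221,+0.93962); SVD([r₁ r₂ r₃]) → R = UVᵀ:
  R  [+0.99384 -0.07444 -0.08215]
  R  [+0.04312 +0.94222 -0.33221]
  R  [+0.10213 +0.32662 +0.93962]
t = (-0.10164, +0.24297, +1.42537) m
tr R = 2.875674; θ = arccos((tr R − 1)/2) = 0.354451 rad = 20.309°
axis k = ((R−Rᵀ)₃₂, (R−Rᵀ)₁₃, (R−Rᵀ)₂₁) / (2 sinθ) = (+0.949126, -0.265475, +0.169363)
rvec = θ·k = (+0.336419, -0.094098, +0.060031)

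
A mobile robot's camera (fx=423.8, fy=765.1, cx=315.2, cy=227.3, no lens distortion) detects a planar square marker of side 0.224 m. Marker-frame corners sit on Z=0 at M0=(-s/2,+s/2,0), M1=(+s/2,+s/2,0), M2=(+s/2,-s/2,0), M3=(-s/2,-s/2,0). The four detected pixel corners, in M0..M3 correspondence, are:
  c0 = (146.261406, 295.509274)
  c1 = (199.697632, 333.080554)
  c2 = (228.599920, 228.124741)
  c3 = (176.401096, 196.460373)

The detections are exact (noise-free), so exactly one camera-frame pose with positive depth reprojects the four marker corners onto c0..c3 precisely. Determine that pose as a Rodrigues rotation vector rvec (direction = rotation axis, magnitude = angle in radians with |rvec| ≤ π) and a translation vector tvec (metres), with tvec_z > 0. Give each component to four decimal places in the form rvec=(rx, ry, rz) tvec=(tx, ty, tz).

Intrinsics K: fx=423.8, fy=765.1, cx=315.2, cy=227.3
Marker side s = 0.224 m; corners in marker frame (Z=0):
  M0 = (-0.1120, +0.1120, 0)
  M1 = (+0.1120, +0.1120, 0)
  M2 = (+0.1120, -0.1120, 0)
  M3 = (-0.1120, -0.1120, 0)
Detected image corners:
  c0 = (146.261406, 295.509274) px
  c1 = (199.697632, 333.080554) px
  c2 = (228.599920, 228.124741) px
  c3 = (176.401096, 196.460373) px
Planar DLT: solve 8×8 A·h = b for H (H[2,2]=1):
  H  [+200.53241 -171.15513 +187.53165]
  H  [+104.87539 +399.96518 +261.73436]
  H  [-0.18747 -0.20937 +1.00000]
B = K⁻¹H; ‖b₁‖=0.669022, ‖b₂‖=0.669022; λ = 2/(‖b₁‖+‖b₂‖) = 1.494719, sign → tz>0 ⇒ λ=+1.494719
r₁ = λ·B[:,0] = (+0.91567,+0.28813,-0.28021); r₂ = λ·B[:,1] = (-0.37090,+0.87435,-0.31295)
r₃ = r₁×r₂ = (+0.15483,+0.39049,+0.90749); SVD([r₁ r₂ r₃]) → R = UVᵀ:
  R  [+0.91567 -0.37090 +0.15483]
  R  [+0.28813 +0.87435 +0.39049]
  R  [-0.28021 -0.31295 +0.90749]
t = (-0.45028, +0.06727, +1.49472) m
tr R = 2.697522; θ = arccos((tr R − 1)/2) = 0.557158 rad = 31.923°
axis k = ((R−Rᵀ)₃₂, (R−Rᵀ)₁₃, (R−Rᵀ)₂₁) / (2 sinθ) = (-0.665157, +0.411371, +0.623170)
rvec = θ·k = (-0.370598, +0.229199, +0.347204)

rvec=(-0.3706, 0.2292, 0.3472) tvec=(-0.4503, 0.0673, 1.4947)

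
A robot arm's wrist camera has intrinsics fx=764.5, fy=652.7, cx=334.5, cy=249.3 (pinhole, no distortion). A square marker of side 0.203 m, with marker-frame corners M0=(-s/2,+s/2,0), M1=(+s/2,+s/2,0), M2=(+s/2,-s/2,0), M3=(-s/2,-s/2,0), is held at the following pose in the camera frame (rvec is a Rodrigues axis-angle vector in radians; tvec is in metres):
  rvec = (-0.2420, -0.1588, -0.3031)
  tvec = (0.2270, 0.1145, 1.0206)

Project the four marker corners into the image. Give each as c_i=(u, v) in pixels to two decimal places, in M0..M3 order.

Intrinsics K: fx=764.5, fy=652.7, cx=334.5, cy=249.3
Marker side s = 0.203 m; corners in marker frame (Z=0):
  M0 = (-0.1015, +0.1015, 0)
  M1 = (+0.1015, +0.1015, 0)
  M2 = (+0.1015, -0.1015, 0)
  M3 = (-0.1015, -0.1015, 0)
rvec = (-0.2420, -0.1588, -0.3031), |rvec| = θ = 0.41911 rad = 24.013°
Rodrigues: sinθ=0.40695, 1−cosθ=0.08655; R = I + sinθ·[k]× + (1−cosθ)·[k]×²:
    [+0.94231 +0.31324 -0.11805]
    [-0.27537 +0.92588 +0.25869]
    [+0.19033 -0.21126 +0.95872]
t = (0.2270, 0.1145, 1.0206) m
M0: Pc = R·M0+t = (+0.16315, +0.23643, +0.97984); u = 764.5·(+0.16315)/0.97984 + 334.5 = 461.7943, v = 652.7·(+0.23643)/0.97984 + 249.3 = 406.7909
M1: Pc = R·M1+t = (+0.35444, +0.18053, +1.01848); u = 764.5·(+0.35444)/1.01848 + 334.5 = 600.5524, v = 652.7·(+0.18053)/1.01848 + 249.3 = 364.9922
M2: Pc = R·M2+t = (+0.29085, -0.00743, +1.06136); u = 764.5·(+0.29085)/1.06136 + 334.5 = 543.9999, v = 652.7·(-0.00743)/1.06136 + 249.3 = 244.7329
M3: Pc = R·M3+t = (+0.09956, +0.04847, +1.02272); u = 764.5·(+0.09956)/1.02272 + 334.5 = 408.9238, v = 652.7·(+0.04847)/1.02272 + 249.3 = 280.2356

c0=(461.79, 406.79) c1=(600.55, 364.99) c2=(544.00, 244.73) c3=(408.92, 280.24)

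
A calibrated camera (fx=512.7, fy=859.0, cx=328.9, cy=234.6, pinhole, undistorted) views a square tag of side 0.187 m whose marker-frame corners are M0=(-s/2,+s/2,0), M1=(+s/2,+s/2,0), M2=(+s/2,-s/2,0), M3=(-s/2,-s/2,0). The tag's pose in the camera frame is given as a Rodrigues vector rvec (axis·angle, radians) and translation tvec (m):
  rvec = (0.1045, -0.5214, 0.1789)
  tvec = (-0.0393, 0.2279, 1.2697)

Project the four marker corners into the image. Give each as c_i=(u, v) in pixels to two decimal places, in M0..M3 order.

Intrinsics K: fx=512.7, fy=859.0, cx=328.9, cy=234.6
Marker side s = 0.187 m; corners in marker frame (Z=0):
  M0 = (-0.0935, +0.0935, 0)
  M1 = (+0.0935, +0.0935, 0)
  M2 = (+0.0935, -0.0935, 0)
  M3 = (-0.0935, -0.0935, 0)
rvec = (0.1045, -0.5214, 0.1789), |rvec| = θ = 0.56106 rad = 32.146°
Rodrigues: sinθ=0.53208, 1−cosθ=0.15331; R = I + sinθ·[k]× + (1−cosθ)·[k]×²:
    [+0.85201 -0.19620 -0.48537]
    [+0.14312 +0.97909 -0.14453]
    [+0.50358 +0.05367 +0.86228]
t = (-0.0393, 0.2279, 1.2697) m
M0: Pc = R·M0+t = (-0.13731, +0.30606, +1.22763); u = 512.7·(-0.13731)/1.22763 + 328.9 = 271.5559, v = 859.0·(+0.30606)/1.22763 + 234.6 = 448.7585
M1: Pc = R·M1+t = (+0.02202, +0.33283, +1.32180); u = 512.7·(+0.02202)/1.32180 + 328.9 = 337.4406, v = 859.0·(+0.33283)/1.32180 + 234.6 = 450.8946
M2: Pc = R·M2+t = (+0.05871, +0.14974, +1.31177); u = 512.7·(+0.05871)/1.31177 + 328.9 = 351.8457, v = 859.0·(+0.14974)/1.31177 + 234.6 = 332.6540
M3: Pc = R·M3+t = (-0.10062, +0.12297, +1.21760); u = 512.7·(-0.10062)/1.21760 + 328.9 = 286.5319, v = 859.0·(+0.12297)/1.21760 + 234.6 = 321.3556

c0=(271.56, 448.76) c1=(337.44, 450.89) c2=(351.85, 332.65) c3=(286.53, 321.36)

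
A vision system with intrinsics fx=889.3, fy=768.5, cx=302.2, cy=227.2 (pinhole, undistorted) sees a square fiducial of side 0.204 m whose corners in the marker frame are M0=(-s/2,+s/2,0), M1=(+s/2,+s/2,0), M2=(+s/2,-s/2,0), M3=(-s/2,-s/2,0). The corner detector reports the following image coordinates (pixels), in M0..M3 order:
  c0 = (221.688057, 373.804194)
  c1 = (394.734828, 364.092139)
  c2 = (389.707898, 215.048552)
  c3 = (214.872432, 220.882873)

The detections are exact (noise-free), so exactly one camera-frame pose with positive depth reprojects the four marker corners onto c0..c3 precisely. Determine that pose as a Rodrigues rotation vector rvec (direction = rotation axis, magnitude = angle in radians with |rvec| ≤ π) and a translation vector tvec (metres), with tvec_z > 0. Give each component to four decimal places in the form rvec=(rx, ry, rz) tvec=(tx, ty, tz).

Intrinsics K: fx=889.3, fy=768.5, cx=302.2, cy=227.2
Marker side s = 0.204 m; corners in marker frame (Z=0):
  M0 = (-0.1020, +0.1020, 0)
  M1 = (+0.1020, +0.1020, 0)
  M2 = (+0.1020, -0.1020, 0)
  M3 = (-0.1020, -0.1020, 0)
Detected image corners:
  c0 = (221.688057, 373.804194) px
  c1 = (394.734828, 364.092139) px
  c2 = (389.707898, 215.048552) px
  c3 = (214.872432, 220.882873) px
Planar DLT: solve 8×8 A·h = b for H (H[2,2]=1):
  H  [+891.78622 +43.02287 +306.40258]
  H  [-0.50702 +753.49706 +293.76062]
  H  [+0.12827 +0.04604 +1.00000]
B = K⁻¹H; ‖b₁‖=0.968515, ‖b₂‖=0.968515; λ = 2/(‖b₁‖+‖b₂‖) = 1.032509, sign → tz>0 ⇒ λ=+1.032509
r₁ = λ·B[:,0] = (+0.99039,-0.03984,+0.13244); r₂ = λ·B[:,1] = (+0.03380,+0.99830,+0.04754)
r₃ = r₁×r₂ = (-0.13411,-0.04261,+0.99005); SVD([r₁ r₂ r₃]) → R = UVᵀ:
  R  [+0.99039 +0.03380 -0.13411]
  R  [-0.03984 +0.99830 -0.04261]
  R  [+0.13244 +0.04754 +0.99005]
t = (+0.00488, +0.08943, +1.03251) m
tr R = 2.978738; θ = arccos((tr R − 1)/2) = 0.145943 rad = 8.362°
axis k = ((R−Rᵀ)₃₂, (R−Rᵀ)₁₃, (R−Rᵀ)₂₁) / (2 sinθ) = (+0.309934, -0.916434, -0.253160)
rvec = θ·k = (+0.045233, -0.133747, -0.036947)

rvec=(0.0452, -0.1337, -0.0369) tvec=(0.0049, 0.0894, 1.0325)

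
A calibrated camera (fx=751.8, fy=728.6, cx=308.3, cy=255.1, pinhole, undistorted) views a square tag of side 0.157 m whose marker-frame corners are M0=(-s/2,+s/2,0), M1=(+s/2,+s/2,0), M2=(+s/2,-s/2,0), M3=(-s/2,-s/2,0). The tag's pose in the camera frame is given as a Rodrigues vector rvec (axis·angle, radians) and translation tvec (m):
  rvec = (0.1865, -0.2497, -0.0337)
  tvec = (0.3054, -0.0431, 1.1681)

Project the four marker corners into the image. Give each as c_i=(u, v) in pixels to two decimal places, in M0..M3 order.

Intrinsics K: fx=751.8, fy=728.6, cx=308.3, cy=255.1
Marker side s = 0.157 m; corners in marker frame (Z=0):
  M0 = (-0.0785, +0.0785, 0)
  M1 = (+0.0785, +0.0785, 0)
  M2 = (+0.0785, -0.0785, 0)
  M3 = (-0.0785, -0.0785, 0)
rvec = (0.1865, -0.2497, -0.0337), |rvec| = θ = 0.31348 rad = 17.961°
Rodrigues: sinθ=0.30837, 1−cosθ=0.04873; R = I + sinθ·[k]× + (1−cosθ)·[k]×²:
    [+0.96852 +0.01006 -0.24875]
    [-0.05625 +0.98219 -0.17929]
    [+0.24251 +0.18763 +0.95183]
t = (0.3054, -0.0431, 1.1681) m
M0: Pc = R·M0+t = (+0.23016, +0.03842, +1.16379); u = 751.8·(+0.23016)/1.16379 + 308.3 = 456.9820, v = 728.6·(+0.03842)/1.16379 + 255.1 = 279.1512
M1: Pc = R·M1+t = (+0.38222, +0.02959, +1.20187); u = 751.8·(+0.38222)/1.20187 + 308.3 = 547.3876, v = 728.6·(+0.02959)/1.20187 + 255.1 = 273.0360
M2: Pc = R·M2+t = (+0.38064, -0.12462, +1.17241); u = 751.8·(+0.38064)/1.17241 + 308.3 = 552.3827, v = 728.6·(-0.12462)/1.17241 + 255.1 = 177.6560
M3: Pc = R·M3+t = (+0.22858, -0.11579, +1.13433); u = 751.8·(+0.22858)/1.13433 + 308.3 = 459.7969, v = 728.6·(-0.11579)/1.13433 + 255.1 = 180.7285

c0=(456.98, 279.15) c1=(547.39, 273.04) c2=(552.38, 177.66) c3=(459.80, 180.73)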